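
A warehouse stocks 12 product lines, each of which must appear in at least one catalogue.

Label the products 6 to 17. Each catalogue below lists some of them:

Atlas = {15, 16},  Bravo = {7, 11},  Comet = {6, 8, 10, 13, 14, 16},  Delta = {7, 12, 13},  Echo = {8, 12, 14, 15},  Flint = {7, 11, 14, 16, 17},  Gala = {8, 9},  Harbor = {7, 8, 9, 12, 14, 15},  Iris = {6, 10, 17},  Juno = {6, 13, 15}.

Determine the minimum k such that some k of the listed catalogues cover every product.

3

Comet and Flint and Harbor together: Comet ∪ Flint ∪ Harbor = {6, 7, 8, 9, 10, 11, 12, 13, 14, 15, 16, 17} — every product is covered.
No 2 of the 10 catalogues cover everything (all 45 combinations miss at least one product), so 3 is optimal.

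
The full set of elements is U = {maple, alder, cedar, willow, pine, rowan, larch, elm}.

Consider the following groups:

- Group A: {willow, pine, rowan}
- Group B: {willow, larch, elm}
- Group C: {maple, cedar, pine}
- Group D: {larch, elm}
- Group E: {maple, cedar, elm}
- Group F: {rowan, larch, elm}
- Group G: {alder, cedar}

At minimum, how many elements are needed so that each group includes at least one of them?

The 3 elements {alder, pine, elm} hit every group.
The groups A, D, G are pairwise disjoint, so any hitting set needs a separate element for each — at least 3. Hence 3 is optimal.

3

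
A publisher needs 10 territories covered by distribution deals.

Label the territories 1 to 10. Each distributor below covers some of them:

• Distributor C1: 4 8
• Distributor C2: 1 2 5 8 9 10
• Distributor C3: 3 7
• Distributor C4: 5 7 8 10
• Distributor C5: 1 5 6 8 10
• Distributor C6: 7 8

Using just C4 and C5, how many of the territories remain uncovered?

Union of C4, C5 = {1, 5, 6, 7, 8, 10}.
Not covered: 2, 3, 4, 9 — 4 territories.

4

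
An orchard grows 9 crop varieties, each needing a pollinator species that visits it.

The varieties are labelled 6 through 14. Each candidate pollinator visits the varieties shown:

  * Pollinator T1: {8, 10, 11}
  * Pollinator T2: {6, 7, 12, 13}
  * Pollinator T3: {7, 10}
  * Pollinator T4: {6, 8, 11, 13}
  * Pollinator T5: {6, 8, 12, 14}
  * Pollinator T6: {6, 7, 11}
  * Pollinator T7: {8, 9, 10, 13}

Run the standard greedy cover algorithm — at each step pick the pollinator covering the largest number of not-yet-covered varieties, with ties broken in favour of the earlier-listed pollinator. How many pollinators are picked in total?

4

Greedy: pick T2 (covers 4 new) → pick T1 (covers 3 new) → pick T5 (covers 1 new) → pick T7 (covers 1 new). Total picks: 4.
(The true minimum cover uses only 3 pollinators, so greedy is not optimal here.)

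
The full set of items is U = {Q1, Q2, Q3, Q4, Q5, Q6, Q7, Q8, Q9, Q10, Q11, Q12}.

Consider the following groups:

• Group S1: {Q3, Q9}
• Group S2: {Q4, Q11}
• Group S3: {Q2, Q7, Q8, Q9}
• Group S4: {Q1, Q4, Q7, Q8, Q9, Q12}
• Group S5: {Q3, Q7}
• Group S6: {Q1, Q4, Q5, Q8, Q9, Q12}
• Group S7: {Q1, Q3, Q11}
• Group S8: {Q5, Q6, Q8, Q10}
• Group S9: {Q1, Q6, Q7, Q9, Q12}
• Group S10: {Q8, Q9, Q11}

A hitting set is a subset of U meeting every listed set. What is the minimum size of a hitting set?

The 4 items {Q3, Q6, Q9, Q11} hit every group.
No choice of 3 items meets every group, so 4 is the minimum.

4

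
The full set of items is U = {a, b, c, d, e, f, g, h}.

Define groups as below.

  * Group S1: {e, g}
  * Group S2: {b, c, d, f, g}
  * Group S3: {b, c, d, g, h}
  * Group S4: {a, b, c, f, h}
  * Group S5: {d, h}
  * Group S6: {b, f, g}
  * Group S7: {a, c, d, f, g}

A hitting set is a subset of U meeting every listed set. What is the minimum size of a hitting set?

2

Take T = {g, h}. Each listed group contains at least one of these, so T is a hitting set of size 2.
The groups S1, S4 are pairwise disjoint, so any hitting set needs a separate item for each — at least 2. Hence 2 is optimal.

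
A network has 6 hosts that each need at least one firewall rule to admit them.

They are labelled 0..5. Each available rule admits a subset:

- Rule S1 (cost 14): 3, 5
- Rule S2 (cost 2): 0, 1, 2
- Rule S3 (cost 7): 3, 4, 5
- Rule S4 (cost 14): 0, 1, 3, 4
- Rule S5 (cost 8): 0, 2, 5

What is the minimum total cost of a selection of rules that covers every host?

S2, S3 together cover every host (S2 ∪ S3 = {0, 1, 2, 3, 4, 5}); total cost 2 + 7 = 9.
No covering selection has total cost below 9.

9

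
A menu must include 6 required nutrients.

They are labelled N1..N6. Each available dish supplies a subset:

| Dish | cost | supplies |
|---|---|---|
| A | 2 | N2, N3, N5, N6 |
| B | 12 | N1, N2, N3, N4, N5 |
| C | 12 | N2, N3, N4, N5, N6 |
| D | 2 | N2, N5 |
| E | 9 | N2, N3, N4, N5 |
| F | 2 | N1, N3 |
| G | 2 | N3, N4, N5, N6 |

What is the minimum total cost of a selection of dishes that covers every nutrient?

A, F, G together cover every nutrient (A ∪ F ∪ G = {N1, N2, N3, N4, N5, N6}); total cost 2 + 2 + 2 = 6.
No covering selection has total cost below 6.

6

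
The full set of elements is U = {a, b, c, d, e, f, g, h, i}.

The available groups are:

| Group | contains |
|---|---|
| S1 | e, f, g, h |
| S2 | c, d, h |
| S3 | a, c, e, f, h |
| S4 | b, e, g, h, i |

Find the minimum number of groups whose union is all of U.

S2, S3, and S4 cover everything between them: the union {a, b, c, d, e, f, g, h, i} is all of U.
Only S3 contains a, so S3 is forced; the remaining 4 elements need at least 2 more groups (each remaining group adds at most 3) — so at least 3 groups are needed, and 3 is optimal.

3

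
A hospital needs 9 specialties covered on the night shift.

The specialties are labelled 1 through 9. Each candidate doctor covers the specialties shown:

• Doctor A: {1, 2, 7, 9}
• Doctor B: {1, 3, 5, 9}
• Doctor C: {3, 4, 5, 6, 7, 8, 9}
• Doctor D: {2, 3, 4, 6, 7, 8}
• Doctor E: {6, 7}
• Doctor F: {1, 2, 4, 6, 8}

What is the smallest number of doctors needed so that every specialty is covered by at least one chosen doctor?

Take {B, D}. Their union is {1, 2, 3, 4, 5, 6, 7, 8, 9}, which is all 9 specialties.
No single doctor has all 9 specialties (the largest, C, has 7), so 2 is optimal.

2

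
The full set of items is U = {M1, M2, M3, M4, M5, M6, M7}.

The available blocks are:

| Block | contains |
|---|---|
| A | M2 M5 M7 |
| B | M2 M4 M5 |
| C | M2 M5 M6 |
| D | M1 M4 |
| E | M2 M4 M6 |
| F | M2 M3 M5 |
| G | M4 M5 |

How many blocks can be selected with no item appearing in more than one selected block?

A, D are pairwise disjoint (A={M2,M5,M7}; D={M1,M4}).
Every remaining block overlaps one of these, and no 3 of the listed blocks are pairwise disjoint, so 2 is the maximum.

2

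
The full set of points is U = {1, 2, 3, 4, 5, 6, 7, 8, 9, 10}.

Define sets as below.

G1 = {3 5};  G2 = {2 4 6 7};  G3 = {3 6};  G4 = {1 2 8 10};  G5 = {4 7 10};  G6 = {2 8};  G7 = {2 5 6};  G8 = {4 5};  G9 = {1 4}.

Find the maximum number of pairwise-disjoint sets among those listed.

3

G1, G5, G6 are pairwise disjoint (G1={3,5}; G5={4,7,10}; G6={2,8}).
Every remaining set overlaps one of these, and no 4 of the listed sets are pairwise disjoint, so 3 is the maximum.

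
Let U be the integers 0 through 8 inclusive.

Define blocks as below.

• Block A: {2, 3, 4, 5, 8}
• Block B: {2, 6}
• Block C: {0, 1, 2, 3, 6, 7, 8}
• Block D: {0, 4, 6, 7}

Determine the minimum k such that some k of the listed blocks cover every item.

A and C cover everything between them: the union {0, 1, 2, 3, 4, 5, 6, 7, 8} is all of U.
No single block has all 9 items (the largest, C, has 7), so 2 is optimal.

2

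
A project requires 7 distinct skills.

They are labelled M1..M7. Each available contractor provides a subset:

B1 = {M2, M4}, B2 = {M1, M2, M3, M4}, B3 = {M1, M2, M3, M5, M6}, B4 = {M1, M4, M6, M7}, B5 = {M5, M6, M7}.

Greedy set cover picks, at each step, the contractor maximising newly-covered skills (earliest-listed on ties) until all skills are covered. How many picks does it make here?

2

Greedy: pick B3 (covers 5 new) → pick B4 (covers 2 new). Total picks: 2.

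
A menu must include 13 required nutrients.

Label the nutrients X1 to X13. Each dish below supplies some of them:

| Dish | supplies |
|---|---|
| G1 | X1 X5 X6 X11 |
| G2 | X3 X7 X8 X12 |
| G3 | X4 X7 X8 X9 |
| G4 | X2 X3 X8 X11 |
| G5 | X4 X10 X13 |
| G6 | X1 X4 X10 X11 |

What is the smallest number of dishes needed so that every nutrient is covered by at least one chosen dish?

5

G1 and G2 and G3 and G4 and G5 together: G1 ∪ G2 ∪ G3 ∪ G4 ∪ G5 = {X1, X2, X3, X4, X5, X6, X7, X8, X9, X10, X11, X12, X13} — every nutrient is covered.
No 4 of the 6 dishes cover everything (all 15 combinations miss at least one nutrient), so 5 is optimal.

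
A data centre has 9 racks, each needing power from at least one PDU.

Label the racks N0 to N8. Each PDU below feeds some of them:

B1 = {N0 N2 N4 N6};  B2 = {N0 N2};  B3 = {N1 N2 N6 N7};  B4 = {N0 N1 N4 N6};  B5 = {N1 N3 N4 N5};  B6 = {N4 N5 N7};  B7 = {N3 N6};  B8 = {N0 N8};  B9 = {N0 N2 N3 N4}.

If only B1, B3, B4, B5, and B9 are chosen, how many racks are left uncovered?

1

Union of B1, B3, B4, B5, B9 = {N0, N1, N2, N3, N4, N5, N6, N7}.
Not covered: N8 — 1 rack.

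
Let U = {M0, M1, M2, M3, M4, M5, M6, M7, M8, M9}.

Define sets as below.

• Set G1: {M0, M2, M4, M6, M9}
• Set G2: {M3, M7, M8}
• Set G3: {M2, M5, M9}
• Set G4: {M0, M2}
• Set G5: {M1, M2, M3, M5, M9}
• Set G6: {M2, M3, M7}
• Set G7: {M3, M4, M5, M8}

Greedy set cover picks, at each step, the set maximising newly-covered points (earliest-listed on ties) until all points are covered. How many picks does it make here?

Greedy: pick G1 (covers 5 new) → pick G2 (covers 3 new) → pick G5 (covers 2 new). Total picks: 3.

3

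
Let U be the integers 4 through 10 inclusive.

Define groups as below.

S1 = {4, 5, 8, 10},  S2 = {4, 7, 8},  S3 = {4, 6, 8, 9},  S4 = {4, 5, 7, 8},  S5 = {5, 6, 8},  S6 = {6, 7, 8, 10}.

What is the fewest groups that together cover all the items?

3

S1, S3, and S4 cover everything between them: the union {4, 5, 6, 7, 8, 9, 10} is all of U.
Only S3 contains 9, so S3 is forced; the remaining 3 items need at least 2 more groups (each remaining group adds at most 2) — so at least 3 groups are needed, and 3 is optimal.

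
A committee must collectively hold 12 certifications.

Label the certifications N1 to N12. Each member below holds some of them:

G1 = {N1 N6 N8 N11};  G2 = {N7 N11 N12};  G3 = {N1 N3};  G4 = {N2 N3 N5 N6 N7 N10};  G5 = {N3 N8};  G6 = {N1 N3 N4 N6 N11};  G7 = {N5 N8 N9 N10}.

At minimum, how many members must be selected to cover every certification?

G2 and G4 and G6 and G7 together: G2 ∪ G4 ∪ G6 ∪ G7 = {N1, N2, N3, N4, N5, N6, N7, N8, N9, N10, N11, N12} — every certification is covered.
No 3 of the 7 members cover everything (all 35 combinations miss at least one certification), so 4 is optimal.

4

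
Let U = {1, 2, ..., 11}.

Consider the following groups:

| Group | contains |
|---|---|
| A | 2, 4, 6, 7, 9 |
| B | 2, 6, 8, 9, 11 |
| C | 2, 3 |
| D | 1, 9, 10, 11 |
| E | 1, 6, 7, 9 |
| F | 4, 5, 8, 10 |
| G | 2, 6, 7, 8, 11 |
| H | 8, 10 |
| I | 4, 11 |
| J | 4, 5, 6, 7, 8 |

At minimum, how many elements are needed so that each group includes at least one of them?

4

The 4 elements {2, 4, 6, 10} hit every group.
The groups C, E, H, I are pairwise disjoint, so any hitting set needs a separate element for each — at least 4. Hence 4 is optimal.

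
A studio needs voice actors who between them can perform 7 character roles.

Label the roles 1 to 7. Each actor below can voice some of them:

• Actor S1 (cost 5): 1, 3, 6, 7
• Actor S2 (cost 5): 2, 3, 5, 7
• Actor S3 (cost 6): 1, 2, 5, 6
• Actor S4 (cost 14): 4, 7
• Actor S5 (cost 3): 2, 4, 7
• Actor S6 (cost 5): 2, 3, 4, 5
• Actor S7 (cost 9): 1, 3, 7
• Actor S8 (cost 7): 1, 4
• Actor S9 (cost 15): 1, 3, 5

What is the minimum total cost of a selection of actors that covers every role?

10

S1, S6 together cover every role (S1 ∪ S6 = {1, 2, 3, 4, 5, 6, 7}); total cost 5 + 5 = 10.
The greedy pick S5, S1, S2 costs 13; no covering selection beats 10.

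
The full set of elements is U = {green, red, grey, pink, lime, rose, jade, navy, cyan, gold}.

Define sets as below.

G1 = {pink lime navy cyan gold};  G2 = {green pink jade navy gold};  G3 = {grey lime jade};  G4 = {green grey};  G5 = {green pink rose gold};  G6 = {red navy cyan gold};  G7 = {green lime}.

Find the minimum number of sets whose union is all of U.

3

Take {G3, G5, G6}. Their union is {green, red, grey, pink, lime, rose, jade, navy, cyan, gold}, which is all 10 elements.
Only G6 contains red, so G6 is forced; the remaining 6 elements need at least 2 more sets (each remaining set adds at most 3) — so at least 3 sets are needed, and 3 is optimal.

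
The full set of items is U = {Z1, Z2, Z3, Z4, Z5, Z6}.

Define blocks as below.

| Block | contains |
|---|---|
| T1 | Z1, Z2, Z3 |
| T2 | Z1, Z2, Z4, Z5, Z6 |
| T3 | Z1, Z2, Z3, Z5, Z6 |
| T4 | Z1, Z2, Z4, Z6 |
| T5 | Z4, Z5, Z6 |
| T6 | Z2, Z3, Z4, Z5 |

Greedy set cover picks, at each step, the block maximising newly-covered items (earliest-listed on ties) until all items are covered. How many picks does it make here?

2

Greedy: pick T2 (covers 5 new) → pick T1 (covers 1 new). Total picks: 2.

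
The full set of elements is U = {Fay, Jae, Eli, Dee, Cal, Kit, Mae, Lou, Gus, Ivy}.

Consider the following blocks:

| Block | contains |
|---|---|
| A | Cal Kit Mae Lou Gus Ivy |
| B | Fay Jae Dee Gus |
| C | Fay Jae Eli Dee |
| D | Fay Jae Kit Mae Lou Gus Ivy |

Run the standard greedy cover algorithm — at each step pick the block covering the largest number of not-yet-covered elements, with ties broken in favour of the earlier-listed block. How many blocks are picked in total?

3

Greedy: pick D (covers 7 new) → pick C (covers 2 new) → pick A (covers 1 new). Total picks: 3.
(The true minimum cover uses only 2 blocks, so greedy is not optimal here.)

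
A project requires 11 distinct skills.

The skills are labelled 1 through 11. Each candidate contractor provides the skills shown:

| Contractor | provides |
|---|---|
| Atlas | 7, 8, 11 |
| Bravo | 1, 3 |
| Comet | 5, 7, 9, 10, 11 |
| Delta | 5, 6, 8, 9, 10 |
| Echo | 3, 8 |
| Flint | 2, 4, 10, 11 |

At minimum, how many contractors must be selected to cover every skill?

4

Atlas and Bravo and Delta and Flint together: Atlas ∪ Bravo ∪ Delta ∪ Flint = {1, 2, 3, 4, 5, 6, 7, 8, 9, 10, 11} — every skill is covered.
No 3 of the 6 contractors cover everything (all 20 combinations miss at least one skill), so 4 is optimal.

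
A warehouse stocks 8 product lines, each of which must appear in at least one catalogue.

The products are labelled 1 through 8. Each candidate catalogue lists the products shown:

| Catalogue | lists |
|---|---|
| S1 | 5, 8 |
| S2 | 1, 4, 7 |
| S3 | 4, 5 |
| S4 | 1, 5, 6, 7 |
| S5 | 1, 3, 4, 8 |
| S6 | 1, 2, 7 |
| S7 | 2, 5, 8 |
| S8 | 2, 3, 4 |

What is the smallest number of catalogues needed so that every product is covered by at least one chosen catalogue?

S4 and S7 and S8 together: S4 ∪ S7 ∪ S8 = {1, 2, 3, 4, 5, 6, 7, 8} — every product is covered.
Only S4 contains 6, so S4 is forced; the remaining 4 products need at least 2 more catalogues (each remaining catalogue adds at most 3) — so at least 3 catalogues are needed, and 3 is optimal.

3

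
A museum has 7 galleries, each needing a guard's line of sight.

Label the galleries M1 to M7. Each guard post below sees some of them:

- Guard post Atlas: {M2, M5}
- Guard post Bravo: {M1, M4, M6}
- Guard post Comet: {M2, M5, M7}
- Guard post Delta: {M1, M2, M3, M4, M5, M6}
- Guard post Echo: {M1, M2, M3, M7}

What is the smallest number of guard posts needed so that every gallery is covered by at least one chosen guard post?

2

Delta and Echo together: Delta ∪ Echo = {M1, M2, M3, M4, M5, M6, M7} — every gallery is covered.
No single guard post has all 7 galleries (the largest, Delta, has 6), so 2 is optimal.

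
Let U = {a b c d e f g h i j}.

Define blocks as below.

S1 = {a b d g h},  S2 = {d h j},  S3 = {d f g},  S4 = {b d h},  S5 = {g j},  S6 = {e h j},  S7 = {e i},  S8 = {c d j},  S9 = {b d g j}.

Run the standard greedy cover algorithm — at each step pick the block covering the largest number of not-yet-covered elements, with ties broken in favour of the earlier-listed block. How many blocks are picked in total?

5

Greedy: pick S1 (covers 5 new) → pick S6 (covers 2 new) → pick S3 (covers 1 new) → pick S7 (covers 1 new) → pick S8 (covers 1 new). Total picks: 5.
(The true minimum cover uses only 4 blocks, so greedy is not optimal here.)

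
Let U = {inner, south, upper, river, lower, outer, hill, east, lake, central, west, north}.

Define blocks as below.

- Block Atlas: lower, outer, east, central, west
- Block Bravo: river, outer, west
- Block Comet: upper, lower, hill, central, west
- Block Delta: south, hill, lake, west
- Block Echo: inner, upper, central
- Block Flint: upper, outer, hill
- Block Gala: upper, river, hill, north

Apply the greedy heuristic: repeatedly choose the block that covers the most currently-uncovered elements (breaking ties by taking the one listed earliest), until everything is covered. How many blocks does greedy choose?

Greedy: pick Atlas (covers 5 new) → pick Gala (covers 4 new) → pick Delta (covers 2 new) → pick Echo (covers 1 new). Total picks: 4.

4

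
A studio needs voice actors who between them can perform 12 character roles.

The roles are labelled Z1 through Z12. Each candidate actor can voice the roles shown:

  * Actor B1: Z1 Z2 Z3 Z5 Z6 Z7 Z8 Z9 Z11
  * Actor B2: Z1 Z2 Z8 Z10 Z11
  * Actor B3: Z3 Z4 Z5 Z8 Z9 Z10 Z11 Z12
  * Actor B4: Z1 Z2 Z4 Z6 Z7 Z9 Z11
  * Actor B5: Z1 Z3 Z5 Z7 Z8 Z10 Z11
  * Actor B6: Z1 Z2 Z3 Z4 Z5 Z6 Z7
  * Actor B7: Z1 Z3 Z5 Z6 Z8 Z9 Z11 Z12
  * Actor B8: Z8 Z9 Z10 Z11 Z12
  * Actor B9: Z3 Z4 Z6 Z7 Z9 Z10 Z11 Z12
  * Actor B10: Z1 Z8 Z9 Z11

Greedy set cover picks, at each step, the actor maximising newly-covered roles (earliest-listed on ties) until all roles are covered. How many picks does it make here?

2

Greedy: pick B1 (covers 9 new) → pick B3 (covers 3 new). Total picks: 2.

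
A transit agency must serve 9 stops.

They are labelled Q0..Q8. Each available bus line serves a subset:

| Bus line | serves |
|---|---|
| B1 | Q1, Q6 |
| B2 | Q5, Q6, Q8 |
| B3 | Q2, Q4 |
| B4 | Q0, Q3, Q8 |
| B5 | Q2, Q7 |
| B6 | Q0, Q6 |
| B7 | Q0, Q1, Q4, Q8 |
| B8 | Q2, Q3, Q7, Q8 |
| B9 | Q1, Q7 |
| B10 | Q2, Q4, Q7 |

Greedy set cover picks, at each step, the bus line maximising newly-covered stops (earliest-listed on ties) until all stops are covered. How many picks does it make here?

3

Greedy: pick B7 (covers 4 new) → pick B8 (covers 3 new) → pick B2 (covers 2 new). Total picks: 3.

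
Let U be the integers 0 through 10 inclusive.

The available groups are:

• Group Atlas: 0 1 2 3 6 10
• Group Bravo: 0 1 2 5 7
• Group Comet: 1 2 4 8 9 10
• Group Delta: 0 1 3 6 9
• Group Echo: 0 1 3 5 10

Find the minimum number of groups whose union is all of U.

Atlas and Bravo and Comet together: Atlas ∪ Bravo ∪ Comet = {0, 1, 2, 3, 4, 5, 6, 7, 8, 9, 10} — every point is covered.
Only Comet contains 4, so Comet is forced; the remaining 5 points need at least 2 more groups (each remaining group adds at most 3) — so at least 3 groups are needed, and 3 is optimal.

3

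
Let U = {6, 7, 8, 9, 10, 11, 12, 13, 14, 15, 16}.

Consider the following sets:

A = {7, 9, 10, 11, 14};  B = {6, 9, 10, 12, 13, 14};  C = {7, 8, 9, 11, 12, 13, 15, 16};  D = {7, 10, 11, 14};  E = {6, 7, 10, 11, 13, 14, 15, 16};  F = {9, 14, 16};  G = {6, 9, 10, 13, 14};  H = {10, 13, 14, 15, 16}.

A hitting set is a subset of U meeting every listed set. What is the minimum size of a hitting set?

Take T = {10, 16}. Each listed set contains at least one of these, so T is a hitting set of size 2.
No single element lies in every set, so at least 2 are needed and 2 is optimal.

2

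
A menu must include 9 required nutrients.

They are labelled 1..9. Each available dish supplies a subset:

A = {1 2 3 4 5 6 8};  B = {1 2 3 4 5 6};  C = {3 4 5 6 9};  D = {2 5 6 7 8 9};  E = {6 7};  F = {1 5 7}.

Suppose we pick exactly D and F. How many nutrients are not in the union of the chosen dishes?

Union of D, F = {1, 2, 5, 6, 7, 8, 9}.
Not covered: 3, 4 — 2 nutrients.

2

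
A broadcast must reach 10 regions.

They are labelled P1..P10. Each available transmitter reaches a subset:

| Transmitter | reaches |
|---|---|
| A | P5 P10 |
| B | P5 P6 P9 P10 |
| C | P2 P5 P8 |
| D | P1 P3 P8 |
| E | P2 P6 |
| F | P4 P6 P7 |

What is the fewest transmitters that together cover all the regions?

Take {B, C, D, F}. Their union is {P1, P2, P3, P4, P5, P6, P7, P8, P9, P10}, which is all 10 regions.
Only F contains P4, so F is forced; the remaining 7 regions need at least 3 more transmitters (each remaining transmitter adds at most 3) — so at least 4 transmitters are needed, and 4 is optimal.

4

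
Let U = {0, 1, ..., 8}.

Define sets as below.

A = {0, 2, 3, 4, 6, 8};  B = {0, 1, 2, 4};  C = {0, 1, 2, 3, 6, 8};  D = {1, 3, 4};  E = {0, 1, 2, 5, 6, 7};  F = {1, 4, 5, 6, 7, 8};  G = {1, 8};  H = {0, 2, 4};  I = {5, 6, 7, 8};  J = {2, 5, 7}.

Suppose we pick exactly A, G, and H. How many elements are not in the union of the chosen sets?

2

Union of A, G, H = {0, 1, 2, 3, 4, 6, 8}.
Not covered: 5, 7 — 2 elements.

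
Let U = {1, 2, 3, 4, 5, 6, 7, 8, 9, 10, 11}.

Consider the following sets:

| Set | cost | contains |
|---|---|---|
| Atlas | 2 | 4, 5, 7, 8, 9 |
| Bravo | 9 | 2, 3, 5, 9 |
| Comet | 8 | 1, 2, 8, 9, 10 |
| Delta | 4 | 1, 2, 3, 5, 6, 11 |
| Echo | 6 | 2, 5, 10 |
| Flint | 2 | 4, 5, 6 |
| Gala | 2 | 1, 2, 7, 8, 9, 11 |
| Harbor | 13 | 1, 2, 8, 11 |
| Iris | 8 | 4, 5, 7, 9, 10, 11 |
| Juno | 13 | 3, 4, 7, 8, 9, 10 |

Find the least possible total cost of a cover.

12

Atlas, Delta, Echo together cover every item (Atlas ∪ Delta ∪ Echo = {1, 2, 3, 4, 5, 6, 7, 8, 9, 10, 11}); total cost 2 + 4 + 6 = 12.
The greedy pick Gala, Flint, Delta, Echo costs 14; no covering selection beats 12.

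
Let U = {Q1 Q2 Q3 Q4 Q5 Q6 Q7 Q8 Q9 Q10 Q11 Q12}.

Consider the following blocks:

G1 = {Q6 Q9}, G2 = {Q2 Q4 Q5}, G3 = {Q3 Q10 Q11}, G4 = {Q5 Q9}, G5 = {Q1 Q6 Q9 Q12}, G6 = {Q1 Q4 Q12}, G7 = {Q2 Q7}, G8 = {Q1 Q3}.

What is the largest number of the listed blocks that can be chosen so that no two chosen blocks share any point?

4

G3, G4, G6, G7 are pairwise disjoint (G3={Q3,Q10,Q11}; G4={Q5,Q9}; G6={Q1,Q4,Q12}; G7={Q2,Q7}).
Every remaining block overlaps one of these, and no 5 of the listed blocks are pairwise disjoint, so 4 is the maximum.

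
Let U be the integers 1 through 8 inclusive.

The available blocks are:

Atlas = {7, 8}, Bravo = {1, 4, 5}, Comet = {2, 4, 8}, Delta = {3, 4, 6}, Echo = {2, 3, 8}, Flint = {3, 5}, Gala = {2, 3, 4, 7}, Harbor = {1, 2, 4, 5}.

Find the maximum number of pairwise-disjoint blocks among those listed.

2

Comet, Flint are pairwise disjoint (Comet={2,4,8}; Flint={3,5}).
Every remaining block overlaps one of these, and no 3 of the listed blocks are pairwise disjoint, so 2 is the maximum.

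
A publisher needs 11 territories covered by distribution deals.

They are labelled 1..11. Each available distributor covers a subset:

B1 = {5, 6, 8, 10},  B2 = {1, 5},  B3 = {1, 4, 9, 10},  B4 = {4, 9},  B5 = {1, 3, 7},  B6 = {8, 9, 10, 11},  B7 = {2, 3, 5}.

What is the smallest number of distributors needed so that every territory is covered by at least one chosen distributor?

5

Take {B1, B3, B5, B6, B7}. Their union is {1, 2, 3, 4, 5, 6, 7, 8, 9, 10, 11}, which is all 11 territories.
No 4 of the 7 distributors cover everything (all 35 combinations miss at least one territory), so 5 is optimal.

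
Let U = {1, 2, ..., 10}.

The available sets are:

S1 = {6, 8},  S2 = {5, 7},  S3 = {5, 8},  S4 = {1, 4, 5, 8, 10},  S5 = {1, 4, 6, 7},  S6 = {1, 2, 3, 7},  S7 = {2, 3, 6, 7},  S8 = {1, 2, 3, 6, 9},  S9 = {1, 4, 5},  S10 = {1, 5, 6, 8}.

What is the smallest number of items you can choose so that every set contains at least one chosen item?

3

H = {1, 7, 8} meets every set (each contains at least one member of H), and |H| = 3.
No choice of 2 items meets every set, so 3 is the minimum.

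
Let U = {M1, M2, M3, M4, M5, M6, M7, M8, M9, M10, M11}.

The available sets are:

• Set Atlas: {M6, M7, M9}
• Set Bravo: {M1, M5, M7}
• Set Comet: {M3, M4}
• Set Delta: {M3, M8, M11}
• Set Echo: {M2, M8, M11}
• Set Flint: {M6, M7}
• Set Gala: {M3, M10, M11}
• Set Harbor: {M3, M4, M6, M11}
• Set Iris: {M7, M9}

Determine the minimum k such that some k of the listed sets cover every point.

Bravo, Echo, Gala, Harbor, and Iris cover everything between them: the union {M1, M2, M3, M4, M5, M6, M7, M8, M9, M10, M11} is all of U.
No 4 of the 9 sets cover everything (all 126 combinations miss at least one point), so 5 is optimal.

5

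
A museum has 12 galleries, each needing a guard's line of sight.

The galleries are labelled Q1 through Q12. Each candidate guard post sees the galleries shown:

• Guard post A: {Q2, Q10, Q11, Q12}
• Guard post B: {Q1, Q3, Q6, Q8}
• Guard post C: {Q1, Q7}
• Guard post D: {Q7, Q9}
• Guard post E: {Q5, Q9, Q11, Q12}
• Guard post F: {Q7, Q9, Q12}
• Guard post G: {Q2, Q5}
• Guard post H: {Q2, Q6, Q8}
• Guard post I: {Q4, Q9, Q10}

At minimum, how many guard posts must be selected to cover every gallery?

A and B and C and G and I together: A ∪ B ∪ C ∪ G ∪ I = {Q1, Q2, Q3, Q4, Q5, Q6, Q7, Q8, Q9, Q10, Q11, Q12} — every gallery is covered.
No 4 of the 9 guard posts cover everything (all 126 combinations miss at least one gallery), so 5 is optimal.

5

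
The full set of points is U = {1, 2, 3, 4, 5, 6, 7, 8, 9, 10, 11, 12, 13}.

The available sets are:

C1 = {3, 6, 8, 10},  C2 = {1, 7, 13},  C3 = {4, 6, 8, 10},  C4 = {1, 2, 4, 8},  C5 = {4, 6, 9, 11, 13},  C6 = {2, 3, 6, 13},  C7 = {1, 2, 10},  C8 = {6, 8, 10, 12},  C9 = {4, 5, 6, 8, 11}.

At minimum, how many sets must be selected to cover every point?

5

Take {C2, C5, C6, C8, C9}. Their union is {1, 2, 3, 4, 5, 6, 7, 8, 9, 10, 11, 12, 13}, which is all 13 points.
No 4 of the 9 sets cover everything (all 126 combinations miss at least one point), so 5 is optimal.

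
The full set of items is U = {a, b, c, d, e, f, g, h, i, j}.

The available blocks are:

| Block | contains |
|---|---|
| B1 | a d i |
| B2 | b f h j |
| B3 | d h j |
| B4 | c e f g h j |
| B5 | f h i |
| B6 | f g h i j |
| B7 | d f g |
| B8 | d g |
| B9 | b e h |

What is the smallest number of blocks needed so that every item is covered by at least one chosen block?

Take {B1, B4, B9}. Their union is {a, b, c, d, e, f, g, h, i, j}, which is all 10 items.
Only B1 contains a, so B1 is forced; the remaining 7 items need at least 2 more blocks (each remaining block adds at most 6) — so at least 3 blocks are needed, and 3 is optimal.

3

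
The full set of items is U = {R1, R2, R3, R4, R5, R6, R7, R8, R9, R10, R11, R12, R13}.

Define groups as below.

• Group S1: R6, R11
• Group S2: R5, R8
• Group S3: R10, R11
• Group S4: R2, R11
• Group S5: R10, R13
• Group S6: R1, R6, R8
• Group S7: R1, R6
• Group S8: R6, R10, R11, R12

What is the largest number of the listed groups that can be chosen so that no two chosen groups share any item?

S2, S4, S5, S7 are pairwise disjoint (S2={R5,R8}; S4={R2,R11}; S5={R10,R13}; S7={R1,R6}).
Every remaining group overlaps one of these, and no 5 of the listed groups are pairwise disjoint, so 4 is the maximum.

4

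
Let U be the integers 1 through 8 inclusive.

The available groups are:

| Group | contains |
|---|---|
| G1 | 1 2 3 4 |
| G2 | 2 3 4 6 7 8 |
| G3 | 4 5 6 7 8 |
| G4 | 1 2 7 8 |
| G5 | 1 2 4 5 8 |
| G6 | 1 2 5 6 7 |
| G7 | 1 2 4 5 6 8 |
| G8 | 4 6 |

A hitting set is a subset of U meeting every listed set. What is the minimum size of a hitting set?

H = {4, 7} meets every group (each contains at least one member of H), and |H| = 2.
The groups G4, G8 are pairwise disjoint, so any hitting set needs a separate item for each — at least 2. Hence 2 is optimal.

2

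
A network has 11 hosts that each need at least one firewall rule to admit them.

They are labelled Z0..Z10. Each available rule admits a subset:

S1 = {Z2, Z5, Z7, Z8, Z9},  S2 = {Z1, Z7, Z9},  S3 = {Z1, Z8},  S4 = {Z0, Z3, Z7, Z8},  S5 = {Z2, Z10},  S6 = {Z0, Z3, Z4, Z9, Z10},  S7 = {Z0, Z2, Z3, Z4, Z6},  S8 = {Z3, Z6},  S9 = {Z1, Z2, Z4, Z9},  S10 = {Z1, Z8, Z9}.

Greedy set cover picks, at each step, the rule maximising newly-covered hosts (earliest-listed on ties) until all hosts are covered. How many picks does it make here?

4

Greedy: pick S1 (covers 5 new) → pick S6 (covers 4 new) → pick S2 (covers 1 new) → pick S7 (covers 1 new). Total picks: 4.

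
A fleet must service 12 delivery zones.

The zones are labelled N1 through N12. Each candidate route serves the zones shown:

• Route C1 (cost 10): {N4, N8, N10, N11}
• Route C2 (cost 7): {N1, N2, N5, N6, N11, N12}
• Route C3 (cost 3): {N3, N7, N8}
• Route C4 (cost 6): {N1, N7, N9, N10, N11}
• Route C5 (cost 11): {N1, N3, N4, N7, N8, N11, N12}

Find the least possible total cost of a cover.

24

C2, C4, C5 together cover every zone (C2 ∪ C4 ∪ C5 = {N1, N2, N3, N4, N5, N6, N7, N8, N9, N10, N11, N12}); total cost 7 + 6 + 11 = 24.
The greedy pick C3, C2, C4, C1 costs 26; no covering selection beats 24.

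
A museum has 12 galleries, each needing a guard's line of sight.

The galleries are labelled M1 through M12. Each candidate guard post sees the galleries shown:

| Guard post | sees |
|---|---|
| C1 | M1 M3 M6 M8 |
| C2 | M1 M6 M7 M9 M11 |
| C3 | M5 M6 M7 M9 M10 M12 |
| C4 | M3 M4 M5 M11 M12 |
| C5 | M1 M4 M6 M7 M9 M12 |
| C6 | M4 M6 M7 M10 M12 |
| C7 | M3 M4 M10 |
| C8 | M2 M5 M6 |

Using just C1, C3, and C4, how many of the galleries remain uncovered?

Union of C1, C3, C4 = {M1, M3, M4, M5, M6, M7, M8, M9, M10, M11, M12}.
Not covered: M2 — 1 gallery.

1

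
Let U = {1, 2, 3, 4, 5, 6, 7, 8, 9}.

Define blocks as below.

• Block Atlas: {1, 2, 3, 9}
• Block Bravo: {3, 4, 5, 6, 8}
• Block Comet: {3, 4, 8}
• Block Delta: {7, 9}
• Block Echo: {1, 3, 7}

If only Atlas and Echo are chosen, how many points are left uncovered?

Union of Atlas, Echo = {1, 2, 3, 7, 9}.
Not covered: 4, 5, 6, 8 — 4 points.

4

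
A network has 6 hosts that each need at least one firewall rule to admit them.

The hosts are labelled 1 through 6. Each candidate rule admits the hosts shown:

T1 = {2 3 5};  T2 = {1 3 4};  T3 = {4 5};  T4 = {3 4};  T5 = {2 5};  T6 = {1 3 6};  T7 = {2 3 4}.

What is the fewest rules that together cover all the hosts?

Take {T5, T6, T7}. Their union is {1, 2, 3, 4, 5, 6}, which is all 6 hosts.
Only T6 contains 6, so T6 is forced; the remaining 3 hosts need at least 2 more rules (each remaining rule adds at most 2) — so at least 3 rules are needed, and 3 is optimal.

3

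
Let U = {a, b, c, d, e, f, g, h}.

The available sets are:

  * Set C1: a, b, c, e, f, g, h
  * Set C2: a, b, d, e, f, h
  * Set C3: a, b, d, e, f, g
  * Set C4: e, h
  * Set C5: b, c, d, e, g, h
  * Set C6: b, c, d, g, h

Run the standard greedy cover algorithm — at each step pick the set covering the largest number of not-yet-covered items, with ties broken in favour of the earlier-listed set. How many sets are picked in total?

2

Greedy: pick C1 (covers 7 new) → pick C2 (covers 1 new). Total picks: 2.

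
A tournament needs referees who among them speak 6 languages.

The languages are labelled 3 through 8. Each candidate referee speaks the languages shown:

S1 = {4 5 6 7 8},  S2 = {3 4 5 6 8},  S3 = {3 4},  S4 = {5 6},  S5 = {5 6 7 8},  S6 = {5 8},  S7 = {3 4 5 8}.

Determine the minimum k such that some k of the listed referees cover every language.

2

Take {S1, S7}. Their union is {3, 4, 5, 6, 7, 8}, which is all 6 languages.
No single referee has all 6 languages (the largest, S1, has 5), so 2 is optimal.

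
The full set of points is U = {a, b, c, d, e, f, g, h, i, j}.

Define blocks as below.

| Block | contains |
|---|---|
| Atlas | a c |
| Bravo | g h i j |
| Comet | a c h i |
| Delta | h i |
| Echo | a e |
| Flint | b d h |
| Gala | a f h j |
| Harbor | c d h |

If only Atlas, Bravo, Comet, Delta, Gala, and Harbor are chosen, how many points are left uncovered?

Union of Atlas, Bravo, Comet, Delta, Gala, Harbor = {a, c, d, f, g, h, i, j}.
Not covered: b, e — 2 points.

2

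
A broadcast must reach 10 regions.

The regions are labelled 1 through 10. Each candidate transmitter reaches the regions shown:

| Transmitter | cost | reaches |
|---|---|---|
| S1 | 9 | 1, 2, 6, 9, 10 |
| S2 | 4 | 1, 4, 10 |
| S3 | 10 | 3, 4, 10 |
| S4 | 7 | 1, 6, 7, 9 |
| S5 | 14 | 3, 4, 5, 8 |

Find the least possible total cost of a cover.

S1, S4, S5 together cover every region (S1 ∪ S4 ∪ S5 = {1, 2, 3, 4, 5, 6, 7, 8, 9, 10}); total cost 9 + 7 + 14 = 30.
The greedy pick S2, S4, S5, S1 costs 34; no covering selection beats 30.

30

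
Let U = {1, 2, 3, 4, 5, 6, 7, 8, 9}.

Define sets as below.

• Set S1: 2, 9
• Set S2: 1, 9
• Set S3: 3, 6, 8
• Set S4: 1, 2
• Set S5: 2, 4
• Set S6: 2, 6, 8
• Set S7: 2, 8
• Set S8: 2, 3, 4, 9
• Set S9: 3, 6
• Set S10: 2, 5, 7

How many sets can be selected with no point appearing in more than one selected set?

3

S2, S5, S9 are pairwise disjoint (S2={1,9}; S5={2,4}; S9={3,6}).
Every remaining set overlaps one of these, and no 4 of the listed sets are pairwise disjoint, so 3 is the maximum.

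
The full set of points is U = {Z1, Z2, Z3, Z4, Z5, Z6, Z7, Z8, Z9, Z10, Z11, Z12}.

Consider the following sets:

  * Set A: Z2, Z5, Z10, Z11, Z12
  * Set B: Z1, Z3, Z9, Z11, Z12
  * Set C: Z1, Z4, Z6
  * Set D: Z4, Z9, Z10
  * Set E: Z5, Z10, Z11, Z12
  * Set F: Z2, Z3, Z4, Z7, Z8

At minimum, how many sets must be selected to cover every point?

Take {C, D, E, F}. Their union is {Z1, Z2, Z3, Z4, Z5, Z6, Z7, Z8, Z9, Z10, Z11, Z12}, which is all 12 points.
No 3 of the 6 sets cover everything (all 20 combinations miss at least one point), so 4 is optimal.

4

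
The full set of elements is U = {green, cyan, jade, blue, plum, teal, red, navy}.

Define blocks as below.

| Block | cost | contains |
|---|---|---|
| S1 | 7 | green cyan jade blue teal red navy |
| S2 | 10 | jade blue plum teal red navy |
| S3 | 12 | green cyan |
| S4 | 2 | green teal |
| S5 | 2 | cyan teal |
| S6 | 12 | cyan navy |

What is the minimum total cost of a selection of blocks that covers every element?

S2, S4, S5 together cover every element (S2 ∪ S4 ∪ S5 = {green, cyan, jade, blue, plum, teal, red, navy}); total cost 10 + 2 + 2 = 14.
The greedy pick S1, S2 costs 17; no covering selection beats 14.

14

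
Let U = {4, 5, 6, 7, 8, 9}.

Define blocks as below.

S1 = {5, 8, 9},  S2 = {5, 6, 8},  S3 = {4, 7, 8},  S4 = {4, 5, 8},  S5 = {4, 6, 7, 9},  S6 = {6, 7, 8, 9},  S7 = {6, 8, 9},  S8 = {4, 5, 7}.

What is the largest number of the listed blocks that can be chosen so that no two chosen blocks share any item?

2

S7, S8 are pairwise disjoint (S7={6,8,9}; S8={4,5,7}).
Every remaining block overlaps one of these, and no 3 of the listed blocks are pairwise disjoint, so 2 is the maximum.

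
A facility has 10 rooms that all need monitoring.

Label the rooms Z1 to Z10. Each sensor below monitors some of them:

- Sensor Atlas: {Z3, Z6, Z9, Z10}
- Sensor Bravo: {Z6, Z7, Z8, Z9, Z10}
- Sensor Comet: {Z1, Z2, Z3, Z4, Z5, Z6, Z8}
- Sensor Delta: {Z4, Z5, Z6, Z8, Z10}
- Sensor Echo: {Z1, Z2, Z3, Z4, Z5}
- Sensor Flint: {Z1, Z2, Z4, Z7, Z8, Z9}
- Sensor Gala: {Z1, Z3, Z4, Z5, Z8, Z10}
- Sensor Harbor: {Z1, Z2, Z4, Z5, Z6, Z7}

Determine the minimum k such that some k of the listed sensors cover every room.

Bravo and Echo together: Bravo ∪ Echo = {Z1, Z2, Z3, Z4, Z5, Z6, Z7, Z8, Z9, Z10} — every room is covered.
No single sensor has all 10 rooms (the largest, Comet, has 7), so 2 is optimal.

2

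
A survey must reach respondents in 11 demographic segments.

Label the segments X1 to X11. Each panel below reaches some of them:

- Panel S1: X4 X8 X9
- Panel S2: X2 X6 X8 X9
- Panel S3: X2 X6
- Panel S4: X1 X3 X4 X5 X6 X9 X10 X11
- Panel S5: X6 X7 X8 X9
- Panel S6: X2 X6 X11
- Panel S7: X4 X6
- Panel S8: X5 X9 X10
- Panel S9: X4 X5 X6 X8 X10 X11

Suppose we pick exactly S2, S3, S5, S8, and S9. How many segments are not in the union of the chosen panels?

Union of S2, S3, S5, S8, S9 = {X2, X4, X5, X6, X7, X8, X9, X10, X11}.
Not covered: X1, X3 — 2 segments.

2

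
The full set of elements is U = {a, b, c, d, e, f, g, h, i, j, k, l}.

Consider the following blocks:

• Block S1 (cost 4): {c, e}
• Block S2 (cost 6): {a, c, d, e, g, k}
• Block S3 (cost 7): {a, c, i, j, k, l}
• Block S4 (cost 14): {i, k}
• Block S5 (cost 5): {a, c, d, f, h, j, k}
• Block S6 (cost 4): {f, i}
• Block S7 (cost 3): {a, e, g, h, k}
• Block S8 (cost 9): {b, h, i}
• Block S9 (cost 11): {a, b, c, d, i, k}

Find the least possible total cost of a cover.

24

S3, S5, S7, S8 together cover every element (S3 ∪ S5 ∪ S7 ∪ S8 = {a, b, c, d, e, f, g, h, i, j, k, l}); total cost 7 + 5 + 3 + 9 = 24.
No covering selection has total cost below 24.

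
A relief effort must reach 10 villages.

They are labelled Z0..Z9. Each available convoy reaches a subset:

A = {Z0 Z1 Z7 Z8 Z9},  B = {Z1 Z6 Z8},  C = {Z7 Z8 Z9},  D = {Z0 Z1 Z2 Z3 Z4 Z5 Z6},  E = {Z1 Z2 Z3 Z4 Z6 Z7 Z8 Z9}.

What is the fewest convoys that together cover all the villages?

Take {D, E}. Their union is {Z0, Z1, Z2, Z3, Z4, Z5, Z6, Z7, Z8, Z9}, which is all 10 villages.
No single convoy has all 10 villages (the largest, E, has 8), so 2 is optimal.

2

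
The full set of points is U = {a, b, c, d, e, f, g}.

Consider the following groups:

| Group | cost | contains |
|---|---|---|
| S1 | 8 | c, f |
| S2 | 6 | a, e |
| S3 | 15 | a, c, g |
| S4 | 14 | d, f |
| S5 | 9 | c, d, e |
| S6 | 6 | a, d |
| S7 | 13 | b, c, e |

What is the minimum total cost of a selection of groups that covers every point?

42

S3, S4, S7 together cover every point (S3 ∪ S4 ∪ S7 = {a, b, c, d, e, f, g}); total cost 15 + 14 + 13 = 42.
The greedy pick S2, S1, S6, S7, S3 costs 48; no covering selection beats 42.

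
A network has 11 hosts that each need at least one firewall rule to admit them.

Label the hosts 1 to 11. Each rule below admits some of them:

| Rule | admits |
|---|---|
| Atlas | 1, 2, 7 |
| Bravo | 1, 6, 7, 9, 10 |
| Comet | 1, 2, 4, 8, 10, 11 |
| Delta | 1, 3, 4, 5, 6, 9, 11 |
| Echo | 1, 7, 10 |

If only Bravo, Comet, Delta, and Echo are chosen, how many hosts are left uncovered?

0

Union of Bravo, Comet, Delta, Echo = {1, 2, 3, 4, 5, 6, 7, 8, 9, 10, 11} — that's every host, so 0 are uncovered.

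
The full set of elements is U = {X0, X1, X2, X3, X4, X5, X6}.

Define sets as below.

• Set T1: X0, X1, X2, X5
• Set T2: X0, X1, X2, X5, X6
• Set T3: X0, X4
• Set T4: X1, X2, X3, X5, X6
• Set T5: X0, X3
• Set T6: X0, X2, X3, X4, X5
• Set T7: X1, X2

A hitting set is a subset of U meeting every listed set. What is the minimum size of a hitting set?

H = {X0, X2} meets every set (each contains at least one member of H), and |H| = 2.
The sets T3, T7 are pairwise disjoint, so any hitting set needs a separate element for each — at least 2. Hence 2 is optimal.

2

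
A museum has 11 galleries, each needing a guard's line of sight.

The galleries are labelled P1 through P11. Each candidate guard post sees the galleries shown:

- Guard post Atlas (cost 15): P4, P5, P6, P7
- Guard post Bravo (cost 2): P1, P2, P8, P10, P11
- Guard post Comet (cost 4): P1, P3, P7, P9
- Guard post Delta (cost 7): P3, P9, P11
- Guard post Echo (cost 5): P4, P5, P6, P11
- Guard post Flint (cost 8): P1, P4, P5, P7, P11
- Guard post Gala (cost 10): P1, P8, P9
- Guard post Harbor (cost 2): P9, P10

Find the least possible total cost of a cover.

Bravo, Comet, Echo together cover every gallery (Bravo ∪ Comet ∪ Echo = {P1, P2, P3, P4, P5, P6, P7, P8, P9, P10, P11}); total cost 2 + 4 + 5 = 11.
No covering selection has total cost below 11.

11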